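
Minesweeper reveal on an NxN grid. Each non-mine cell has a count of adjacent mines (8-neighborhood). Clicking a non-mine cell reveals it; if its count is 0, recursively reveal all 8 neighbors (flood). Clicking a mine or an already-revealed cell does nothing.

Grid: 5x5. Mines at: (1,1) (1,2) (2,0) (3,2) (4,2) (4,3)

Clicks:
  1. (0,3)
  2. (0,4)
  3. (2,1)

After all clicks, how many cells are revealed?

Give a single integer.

Click 1 (0,3) count=1: revealed 1 new [(0,3)] -> total=1
Click 2 (0,4) count=0: revealed 7 new [(0,4) (1,3) (1,4) (2,3) (2,4) (3,3) (3,4)] -> total=8
Click 3 (2,1) count=4: revealed 1 new [(2,1)] -> total=9

Answer: 9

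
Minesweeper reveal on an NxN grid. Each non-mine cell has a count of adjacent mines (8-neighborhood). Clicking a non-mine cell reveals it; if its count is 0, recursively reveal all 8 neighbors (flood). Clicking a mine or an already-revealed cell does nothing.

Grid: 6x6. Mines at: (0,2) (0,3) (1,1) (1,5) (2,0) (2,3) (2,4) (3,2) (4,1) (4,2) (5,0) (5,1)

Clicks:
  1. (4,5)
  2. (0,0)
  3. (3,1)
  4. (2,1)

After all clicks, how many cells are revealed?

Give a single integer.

Answer: 12

Derivation:
Click 1 (4,5) count=0: revealed 9 new [(3,3) (3,4) (3,5) (4,3) (4,4) (4,5) (5,3) (5,4) (5,5)] -> total=9
Click 2 (0,0) count=1: revealed 1 new [(0,0)] -> total=10
Click 3 (3,1) count=4: revealed 1 new [(3,1)] -> total=11
Click 4 (2,1) count=3: revealed 1 new [(2,1)] -> total=12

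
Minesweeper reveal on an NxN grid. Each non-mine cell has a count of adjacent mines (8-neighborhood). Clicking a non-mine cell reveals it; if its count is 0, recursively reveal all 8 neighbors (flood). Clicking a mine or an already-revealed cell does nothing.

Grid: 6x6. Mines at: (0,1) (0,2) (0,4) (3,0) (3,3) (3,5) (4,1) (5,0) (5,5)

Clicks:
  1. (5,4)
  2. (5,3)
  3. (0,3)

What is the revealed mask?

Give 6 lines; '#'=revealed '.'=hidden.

Click 1 (5,4) count=1: revealed 1 new [(5,4)] -> total=1
Click 2 (5,3) count=0: revealed 5 new [(4,2) (4,3) (4,4) (5,2) (5,3)] -> total=6
Click 3 (0,3) count=2: revealed 1 new [(0,3)] -> total=7

Answer: ...#..
......
......
......
..###.
..###.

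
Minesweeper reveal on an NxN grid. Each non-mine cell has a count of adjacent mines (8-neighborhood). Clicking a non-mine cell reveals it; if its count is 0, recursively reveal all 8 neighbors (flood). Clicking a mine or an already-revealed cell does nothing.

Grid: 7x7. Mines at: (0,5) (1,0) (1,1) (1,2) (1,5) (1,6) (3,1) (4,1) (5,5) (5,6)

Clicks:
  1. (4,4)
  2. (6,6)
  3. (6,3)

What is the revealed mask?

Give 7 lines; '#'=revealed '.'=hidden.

Answer: .......
.......
..#####
..#####
..#####
#####..
#####.#

Derivation:
Click 1 (4,4) count=1: revealed 1 new [(4,4)] -> total=1
Click 2 (6,6) count=2: revealed 1 new [(6,6)] -> total=2
Click 3 (6,3) count=0: revealed 24 new [(2,2) (2,3) (2,4) (2,5) (2,6) (3,2) (3,3) (3,4) (3,5) (3,6) (4,2) (4,3) (4,5) (4,6) (5,0) (5,1) (5,2) (5,3) (5,4) (6,0) (6,1) (6,2) (6,3) (6,4)] -> total=26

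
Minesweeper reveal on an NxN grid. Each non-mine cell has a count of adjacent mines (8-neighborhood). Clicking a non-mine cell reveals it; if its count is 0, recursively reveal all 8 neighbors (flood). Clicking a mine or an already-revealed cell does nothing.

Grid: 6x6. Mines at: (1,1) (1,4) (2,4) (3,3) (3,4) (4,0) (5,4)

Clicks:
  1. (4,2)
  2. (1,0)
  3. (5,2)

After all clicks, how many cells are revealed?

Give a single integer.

Click 1 (4,2) count=1: revealed 1 new [(4,2)] -> total=1
Click 2 (1,0) count=1: revealed 1 new [(1,0)] -> total=2
Click 3 (5,2) count=0: revealed 5 new [(4,1) (4,3) (5,1) (5,2) (5,3)] -> total=7

Answer: 7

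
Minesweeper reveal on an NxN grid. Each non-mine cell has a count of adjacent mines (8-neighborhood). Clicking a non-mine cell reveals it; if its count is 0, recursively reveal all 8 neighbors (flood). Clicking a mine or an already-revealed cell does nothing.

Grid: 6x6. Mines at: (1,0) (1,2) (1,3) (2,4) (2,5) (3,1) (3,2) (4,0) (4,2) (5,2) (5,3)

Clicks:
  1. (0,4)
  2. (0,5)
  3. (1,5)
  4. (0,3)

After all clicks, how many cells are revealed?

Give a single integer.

Answer: 5

Derivation:
Click 1 (0,4) count=1: revealed 1 new [(0,4)] -> total=1
Click 2 (0,5) count=0: revealed 3 new [(0,5) (1,4) (1,5)] -> total=4
Click 3 (1,5) count=2: revealed 0 new [(none)] -> total=4
Click 4 (0,3) count=2: revealed 1 new [(0,3)] -> total=5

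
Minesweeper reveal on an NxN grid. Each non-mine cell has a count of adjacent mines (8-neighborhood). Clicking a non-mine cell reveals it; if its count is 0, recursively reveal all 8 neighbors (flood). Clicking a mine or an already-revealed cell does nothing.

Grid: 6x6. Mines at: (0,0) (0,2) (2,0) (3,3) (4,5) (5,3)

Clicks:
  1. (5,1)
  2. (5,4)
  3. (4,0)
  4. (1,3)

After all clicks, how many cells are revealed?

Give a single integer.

Answer: 11

Derivation:
Click 1 (5,1) count=0: revealed 9 new [(3,0) (3,1) (3,2) (4,0) (4,1) (4,2) (5,0) (5,1) (5,2)] -> total=9
Click 2 (5,4) count=2: revealed 1 new [(5,4)] -> total=10
Click 3 (4,0) count=0: revealed 0 new [(none)] -> total=10
Click 4 (1,3) count=1: revealed 1 new [(1,3)] -> total=11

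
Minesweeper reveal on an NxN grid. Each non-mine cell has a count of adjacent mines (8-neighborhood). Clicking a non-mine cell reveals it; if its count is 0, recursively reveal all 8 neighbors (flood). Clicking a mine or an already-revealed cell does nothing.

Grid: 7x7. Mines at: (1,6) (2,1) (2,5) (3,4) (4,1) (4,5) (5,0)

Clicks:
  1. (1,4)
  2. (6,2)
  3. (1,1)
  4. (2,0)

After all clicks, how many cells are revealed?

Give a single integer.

Answer: 18

Derivation:
Click 1 (1,4) count=1: revealed 1 new [(1,4)] -> total=1
Click 2 (6,2) count=0: revealed 15 new [(4,2) (4,3) (4,4) (5,1) (5,2) (5,3) (5,4) (5,5) (5,6) (6,1) (6,2) (6,3) (6,4) (6,5) (6,6)] -> total=16
Click 3 (1,1) count=1: revealed 1 new [(1,1)] -> total=17
Click 4 (2,0) count=1: revealed 1 new [(2,0)] -> total=18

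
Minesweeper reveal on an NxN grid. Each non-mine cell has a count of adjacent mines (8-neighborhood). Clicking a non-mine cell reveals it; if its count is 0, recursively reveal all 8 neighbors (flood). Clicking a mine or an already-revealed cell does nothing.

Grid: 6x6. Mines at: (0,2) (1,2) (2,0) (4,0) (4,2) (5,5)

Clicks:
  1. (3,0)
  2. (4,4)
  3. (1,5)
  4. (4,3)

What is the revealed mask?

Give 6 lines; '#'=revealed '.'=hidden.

Answer: ...###
...###
...###
#..###
...###
......

Derivation:
Click 1 (3,0) count=2: revealed 1 new [(3,0)] -> total=1
Click 2 (4,4) count=1: revealed 1 new [(4,4)] -> total=2
Click 3 (1,5) count=0: revealed 14 new [(0,3) (0,4) (0,5) (1,3) (1,4) (1,5) (2,3) (2,4) (2,5) (3,3) (3,4) (3,5) (4,3) (4,5)] -> total=16
Click 4 (4,3) count=1: revealed 0 new [(none)] -> total=16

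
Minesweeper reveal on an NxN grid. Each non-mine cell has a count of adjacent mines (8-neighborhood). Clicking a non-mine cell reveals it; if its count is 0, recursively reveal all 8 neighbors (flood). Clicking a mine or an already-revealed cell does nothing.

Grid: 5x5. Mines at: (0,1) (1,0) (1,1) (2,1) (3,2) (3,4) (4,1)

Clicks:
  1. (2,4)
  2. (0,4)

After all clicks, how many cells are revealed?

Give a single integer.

Click 1 (2,4) count=1: revealed 1 new [(2,4)] -> total=1
Click 2 (0,4) count=0: revealed 8 new [(0,2) (0,3) (0,4) (1,2) (1,3) (1,4) (2,2) (2,3)] -> total=9

Answer: 9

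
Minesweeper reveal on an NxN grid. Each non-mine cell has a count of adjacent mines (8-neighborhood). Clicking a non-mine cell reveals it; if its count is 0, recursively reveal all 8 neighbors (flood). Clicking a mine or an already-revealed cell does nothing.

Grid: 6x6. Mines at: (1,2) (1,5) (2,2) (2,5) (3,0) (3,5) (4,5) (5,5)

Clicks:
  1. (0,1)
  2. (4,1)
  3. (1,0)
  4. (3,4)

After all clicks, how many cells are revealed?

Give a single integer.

Answer: 8

Derivation:
Click 1 (0,1) count=1: revealed 1 new [(0,1)] -> total=1
Click 2 (4,1) count=1: revealed 1 new [(4,1)] -> total=2
Click 3 (1,0) count=0: revealed 5 new [(0,0) (1,0) (1,1) (2,0) (2,1)] -> total=7
Click 4 (3,4) count=3: revealed 1 new [(3,4)] -> total=8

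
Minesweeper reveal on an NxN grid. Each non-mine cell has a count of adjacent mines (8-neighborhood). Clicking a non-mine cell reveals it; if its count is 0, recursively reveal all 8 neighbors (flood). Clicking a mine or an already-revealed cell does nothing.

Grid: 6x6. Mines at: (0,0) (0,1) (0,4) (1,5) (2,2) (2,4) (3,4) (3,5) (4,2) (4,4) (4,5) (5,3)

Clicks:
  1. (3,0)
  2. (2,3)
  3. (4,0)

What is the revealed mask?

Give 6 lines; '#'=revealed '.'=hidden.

Click 1 (3,0) count=0: revealed 10 new [(1,0) (1,1) (2,0) (2,1) (3,0) (3,1) (4,0) (4,1) (5,0) (5,1)] -> total=10
Click 2 (2,3) count=3: revealed 1 new [(2,3)] -> total=11
Click 3 (4,0) count=0: revealed 0 new [(none)] -> total=11

Answer: ......
##....
##.#..
##....
##....
##....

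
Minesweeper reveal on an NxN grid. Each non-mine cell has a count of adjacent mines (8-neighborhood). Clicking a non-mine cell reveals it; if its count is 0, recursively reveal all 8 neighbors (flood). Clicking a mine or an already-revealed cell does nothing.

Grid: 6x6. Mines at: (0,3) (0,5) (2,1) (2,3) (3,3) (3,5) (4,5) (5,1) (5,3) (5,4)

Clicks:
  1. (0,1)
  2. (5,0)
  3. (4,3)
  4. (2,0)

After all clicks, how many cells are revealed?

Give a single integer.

Answer: 9

Derivation:
Click 1 (0,1) count=0: revealed 6 new [(0,0) (0,1) (0,2) (1,0) (1,1) (1,2)] -> total=6
Click 2 (5,0) count=1: revealed 1 new [(5,0)] -> total=7
Click 3 (4,3) count=3: revealed 1 new [(4,3)] -> total=8
Click 4 (2,0) count=1: revealed 1 new [(2,0)] -> total=9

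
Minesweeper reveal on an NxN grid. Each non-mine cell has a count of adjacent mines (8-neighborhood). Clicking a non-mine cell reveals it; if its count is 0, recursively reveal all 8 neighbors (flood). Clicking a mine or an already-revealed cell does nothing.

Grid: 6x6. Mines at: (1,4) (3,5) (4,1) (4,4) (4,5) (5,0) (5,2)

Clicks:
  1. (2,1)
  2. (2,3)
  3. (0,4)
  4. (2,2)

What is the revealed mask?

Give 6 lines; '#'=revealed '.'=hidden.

Click 1 (2,1) count=0: revealed 16 new [(0,0) (0,1) (0,2) (0,3) (1,0) (1,1) (1,2) (1,3) (2,0) (2,1) (2,2) (2,3) (3,0) (3,1) (3,2) (3,3)] -> total=16
Click 2 (2,3) count=1: revealed 0 new [(none)] -> total=16
Click 3 (0,4) count=1: revealed 1 new [(0,4)] -> total=17
Click 4 (2,2) count=0: revealed 0 new [(none)] -> total=17

Answer: #####.
####..
####..
####..
......
......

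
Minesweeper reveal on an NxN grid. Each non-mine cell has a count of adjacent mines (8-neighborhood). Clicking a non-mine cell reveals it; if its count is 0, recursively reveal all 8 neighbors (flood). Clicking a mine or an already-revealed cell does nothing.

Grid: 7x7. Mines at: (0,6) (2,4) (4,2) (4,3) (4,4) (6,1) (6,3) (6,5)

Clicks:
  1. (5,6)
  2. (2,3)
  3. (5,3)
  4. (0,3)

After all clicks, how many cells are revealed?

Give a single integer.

Answer: 26

Derivation:
Click 1 (5,6) count=1: revealed 1 new [(5,6)] -> total=1
Click 2 (2,3) count=1: revealed 1 new [(2,3)] -> total=2
Click 3 (5,3) count=4: revealed 1 new [(5,3)] -> total=3
Click 4 (0,3) count=0: revealed 23 new [(0,0) (0,1) (0,2) (0,3) (0,4) (0,5) (1,0) (1,1) (1,2) (1,3) (1,4) (1,5) (2,0) (2,1) (2,2) (3,0) (3,1) (3,2) (3,3) (4,0) (4,1) (5,0) (5,1)] -> total=26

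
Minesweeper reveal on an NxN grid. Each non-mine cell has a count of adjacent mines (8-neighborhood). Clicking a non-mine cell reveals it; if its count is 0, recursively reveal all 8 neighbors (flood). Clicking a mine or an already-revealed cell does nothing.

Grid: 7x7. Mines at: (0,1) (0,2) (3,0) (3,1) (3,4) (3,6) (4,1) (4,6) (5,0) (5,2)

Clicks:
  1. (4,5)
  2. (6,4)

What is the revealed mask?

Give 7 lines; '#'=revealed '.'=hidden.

Answer: .......
.......
.......
.......
...###.
...####
...####

Derivation:
Click 1 (4,5) count=3: revealed 1 new [(4,5)] -> total=1
Click 2 (6,4) count=0: revealed 10 new [(4,3) (4,4) (5,3) (5,4) (5,5) (5,6) (6,3) (6,4) (6,5) (6,6)] -> total=11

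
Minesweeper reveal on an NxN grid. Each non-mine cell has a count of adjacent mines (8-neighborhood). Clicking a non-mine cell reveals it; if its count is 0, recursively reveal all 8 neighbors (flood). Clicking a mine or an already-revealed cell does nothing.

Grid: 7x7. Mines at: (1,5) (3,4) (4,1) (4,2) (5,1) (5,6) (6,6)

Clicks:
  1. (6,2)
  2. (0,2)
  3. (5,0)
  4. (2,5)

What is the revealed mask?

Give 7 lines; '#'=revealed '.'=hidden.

Click 1 (6,2) count=1: revealed 1 new [(6,2)] -> total=1
Click 2 (0,2) count=0: revealed 19 new [(0,0) (0,1) (0,2) (0,3) (0,4) (1,0) (1,1) (1,2) (1,3) (1,4) (2,0) (2,1) (2,2) (2,3) (2,4) (3,0) (3,1) (3,2) (3,3)] -> total=20
Click 3 (5,0) count=2: revealed 1 new [(5,0)] -> total=21
Click 4 (2,5) count=2: revealed 1 new [(2,5)] -> total=22

Answer: #####..
#####..
######.
####...
.......
#......
..#....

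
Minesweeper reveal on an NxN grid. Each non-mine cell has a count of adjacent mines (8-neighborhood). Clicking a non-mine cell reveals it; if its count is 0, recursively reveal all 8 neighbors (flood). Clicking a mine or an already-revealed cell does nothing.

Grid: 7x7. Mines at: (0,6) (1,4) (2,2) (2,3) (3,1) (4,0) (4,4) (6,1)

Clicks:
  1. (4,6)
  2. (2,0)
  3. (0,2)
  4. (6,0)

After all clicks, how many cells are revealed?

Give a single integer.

Answer: 29

Derivation:
Click 1 (4,6) count=0: revealed 18 new [(1,5) (1,6) (2,5) (2,6) (3,5) (3,6) (4,5) (4,6) (5,2) (5,3) (5,4) (5,5) (5,6) (6,2) (6,3) (6,4) (6,5) (6,6)] -> total=18
Click 2 (2,0) count=1: revealed 1 new [(2,0)] -> total=19
Click 3 (0,2) count=0: revealed 9 new [(0,0) (0,1) (0,2) (0,3) (1,0) (1,1) (1,2) (1,3) (2,1)] -> total=28
Click 4 (6,0) count=1: revealed 1 new [(6,0)] -> total=29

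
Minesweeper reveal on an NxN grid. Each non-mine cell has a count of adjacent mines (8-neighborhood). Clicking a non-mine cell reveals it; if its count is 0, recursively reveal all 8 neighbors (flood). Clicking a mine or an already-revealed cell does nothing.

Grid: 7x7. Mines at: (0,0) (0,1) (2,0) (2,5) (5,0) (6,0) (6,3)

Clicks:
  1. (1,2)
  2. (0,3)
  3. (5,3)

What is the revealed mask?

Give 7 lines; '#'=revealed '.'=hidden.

Click 1 (1,2) count=1: revealed 1 new [(1,2)] -> total=1
Click 2 (0,3) count=0: revealed 35 new [(0,2) (0,3) (0,4) (0,5) (0,6) (1,1) (1,3) (1,4) (1,5) (1,6) (2,1) (2,2) (2,3) (2,4) (3,1) (3,2) (3,3) (3,4) (3,5) (3,6) (4,1) (4,2) (4,3) (4,4) (4,5) (4,6) (5,1) (5,2) (5,3) (5,4) (5,5) (5,6) (6,4) (6,5) (6,6)] -> total=36
Click 3 (5,3) count=1: revealed 0 new [(none)] -> total=36

Answer: ..#####
.######
.####..
.######
.######
.######
....###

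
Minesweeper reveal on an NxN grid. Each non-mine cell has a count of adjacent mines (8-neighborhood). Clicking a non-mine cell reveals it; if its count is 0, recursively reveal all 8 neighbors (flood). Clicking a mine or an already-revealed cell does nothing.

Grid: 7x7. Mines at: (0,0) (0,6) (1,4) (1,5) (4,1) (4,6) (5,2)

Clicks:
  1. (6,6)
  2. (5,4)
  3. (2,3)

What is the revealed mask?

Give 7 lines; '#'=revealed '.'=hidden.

Click 1 (6,6) count=0: revealed 31 new [(0,1) (0,2) (0,3) (1,0) (1,1) (1,2) (1,3) (2,0) (2,1) (2,2) (2,3) (2,4) (2,5) (3,0) (3,1) (3,2) (3,3) (3,4) (3,5) (4,2) (4,3) (4,4) (4,5) (5,3) (5,4) (5,5) (5,6) (6,3) (6,4) (6,5) (6,6)] -> total=31
Click 2 (5,4) count=0: revealed 0 new [(none)] -> total=31
Click 3 (2,3) count=1: revealed 0 new [(none)] -> total=31

Answer: .###...
####...
######.
######.
..####.
...####
...####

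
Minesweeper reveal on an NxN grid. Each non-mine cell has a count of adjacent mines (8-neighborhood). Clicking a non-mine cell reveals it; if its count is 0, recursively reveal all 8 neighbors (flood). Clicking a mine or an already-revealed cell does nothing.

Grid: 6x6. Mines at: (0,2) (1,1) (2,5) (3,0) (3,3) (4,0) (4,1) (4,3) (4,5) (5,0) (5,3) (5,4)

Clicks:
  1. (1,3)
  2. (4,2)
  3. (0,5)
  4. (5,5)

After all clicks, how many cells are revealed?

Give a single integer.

Click 1 (1,3) count=1: revealed 1 new [(1,3)] -> total=1
Click 2 (4,2) count=4: revealed 1 new [(4,2)] -> total=2
Click 3 (0,5) count=0: revealed 5 new [(0,3) (0,4) (0,5) (1,4) (1,5)] -> total=7
Click 4 (5,5) count=2: revealed 1 new [(5,5)] -> total=8

Answer: 8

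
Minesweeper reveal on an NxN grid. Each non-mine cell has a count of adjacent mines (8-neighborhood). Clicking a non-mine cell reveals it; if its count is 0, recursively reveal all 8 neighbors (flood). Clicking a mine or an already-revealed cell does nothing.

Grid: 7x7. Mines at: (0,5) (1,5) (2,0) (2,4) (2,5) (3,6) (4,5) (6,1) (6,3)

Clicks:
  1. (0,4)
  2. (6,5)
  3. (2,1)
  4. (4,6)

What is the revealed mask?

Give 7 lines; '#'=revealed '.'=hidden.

Answer: ....#..
.......
.#.....
.......
......#
....###
....###

Derivation:
Click 1 (0,4) count=2: revealed 1 new [(0,4)] -> total=1
Click 2 (6,5) count=0: revealed 6 new [(5,4) (5,5) (5,6) (6,4) (6,5) (6,6)] -> total=7
Click 3 (2,1) count=1: revealed 1 new [(2,1)] -> total=8
Click 4 (4,6) count=2: revealed 1 new [(4,6)] -> total=9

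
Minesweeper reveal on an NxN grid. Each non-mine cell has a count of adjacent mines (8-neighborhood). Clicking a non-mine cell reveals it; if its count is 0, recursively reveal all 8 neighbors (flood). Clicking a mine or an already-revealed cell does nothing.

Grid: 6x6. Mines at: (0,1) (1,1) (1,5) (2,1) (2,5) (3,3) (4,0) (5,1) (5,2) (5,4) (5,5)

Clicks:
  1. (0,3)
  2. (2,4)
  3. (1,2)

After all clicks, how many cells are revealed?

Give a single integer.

Answer: 9

Derivation:
Click 1 (0,3) count=0: revealed 9 new [(0,2) (0,3) (0,4) (1,2) (1,3) (1,4) (2,2) (2,3) (2,4)] -> total=9
Click 2 (2,4) count=3: revealed 0 new [(none)] -> total=9
Click 3 (1,2) count=3: revealed 0 new [(none)] -> total=9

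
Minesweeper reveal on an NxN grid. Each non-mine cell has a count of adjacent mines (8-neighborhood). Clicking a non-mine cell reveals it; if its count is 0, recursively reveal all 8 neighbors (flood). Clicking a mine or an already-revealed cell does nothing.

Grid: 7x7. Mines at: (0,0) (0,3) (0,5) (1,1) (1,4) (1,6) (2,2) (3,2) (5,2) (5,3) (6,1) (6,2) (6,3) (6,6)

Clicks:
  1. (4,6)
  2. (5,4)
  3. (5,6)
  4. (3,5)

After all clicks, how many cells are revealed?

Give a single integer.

Click 1 (4,6) count=0: revealed 15 new [(2,3) (2,4) (2,5) (2,6) (3,3) (3,4) (3,5) (3,6) (4,3) (4,4) (4,5) (4,6) (5,4) (5,5) (5,6)] -> total=15
Click 2 (5,4) count=2: revealed 0 new [(none)] -> total=15
Click 3 (5,6) count=1: revealed 0 new [(none)] -> total=15
Click 4 (3,5) count=0: revealed 0 new [(none)] -> total=15

Answer: 15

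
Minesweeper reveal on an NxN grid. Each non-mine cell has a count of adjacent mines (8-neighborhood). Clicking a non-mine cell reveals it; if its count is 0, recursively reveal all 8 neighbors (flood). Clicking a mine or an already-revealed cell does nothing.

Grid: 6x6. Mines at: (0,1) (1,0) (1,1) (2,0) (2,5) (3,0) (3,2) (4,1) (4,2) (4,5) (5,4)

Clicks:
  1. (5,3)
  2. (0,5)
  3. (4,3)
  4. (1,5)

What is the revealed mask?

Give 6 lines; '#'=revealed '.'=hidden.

Answer: ..####
..####
..###.
......
...#..
...#..

Derivation:
Click 1 (5,3) count=2: revealed 1 new [(5,3)] -> total=1
Click 2 (0,5) count=0: revealed 11 new [(0,2) (0,3) (0,4) (0,5) (1,2) (1,3) (1,4) (1,5) (2,2) (2,3) (2,4)] -> total=12
Click 3 (4,3) count=3: revealed 1 new [(4,3)] -> total=13
Click 4 (1,5) count=1: revealed 0 new [(none)] -> total=13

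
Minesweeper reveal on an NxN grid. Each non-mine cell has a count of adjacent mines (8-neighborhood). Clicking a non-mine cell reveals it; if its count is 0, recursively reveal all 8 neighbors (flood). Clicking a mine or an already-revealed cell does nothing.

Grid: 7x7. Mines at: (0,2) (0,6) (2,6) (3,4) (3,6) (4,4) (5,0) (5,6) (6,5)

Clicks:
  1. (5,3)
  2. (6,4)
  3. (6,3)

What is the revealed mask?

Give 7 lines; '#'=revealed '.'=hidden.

Answer: ##.....
####...
####...
####...
####...
.####..
.####..

Derivation:
Click 1 (5,3) count=1: revealed 1 new [(5,3)] -> total=1
Click 2 (6,4) count=1: revealed 1 new [(6,4)] -> total=2
Click 3 (6,3) count=0: revealed 24 new [(0,0) (0,1) (1,0) (1,1) (1,2) (1,3) (2,0) (2,1) (2,2) (2,3) (3,0) (3,1) (3,2) (3,3) (4,0) (4,1) (4,2) (4,3) (5,1) (5,2) (5,4) (6,1) (6,2) (6,3)] -> total=26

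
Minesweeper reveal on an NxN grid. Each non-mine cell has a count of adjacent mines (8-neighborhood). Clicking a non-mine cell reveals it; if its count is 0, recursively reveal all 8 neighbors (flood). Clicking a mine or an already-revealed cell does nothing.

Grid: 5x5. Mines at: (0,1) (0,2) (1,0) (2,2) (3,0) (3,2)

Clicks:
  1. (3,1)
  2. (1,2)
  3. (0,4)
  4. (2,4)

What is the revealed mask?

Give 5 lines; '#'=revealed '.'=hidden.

Click 1 (3,1) count=3: revealed 1 new [(3,1)] -> total=1
Click 2 (1,2) count=3: revealed 1 new [(1,2)] -> total=2
Click 3 (0,4) count=0: revealed 10 new [(0,3) (0,4) (1,3) (1,4) (2,3) (2,4) (3,3) (3,4) (4,3) (4,4)] -> total=12
Click 4 (2,4) count=0: revealed 0 new [(none)] -> total=12

Answer: ...##
..###
...##
.#.##
...##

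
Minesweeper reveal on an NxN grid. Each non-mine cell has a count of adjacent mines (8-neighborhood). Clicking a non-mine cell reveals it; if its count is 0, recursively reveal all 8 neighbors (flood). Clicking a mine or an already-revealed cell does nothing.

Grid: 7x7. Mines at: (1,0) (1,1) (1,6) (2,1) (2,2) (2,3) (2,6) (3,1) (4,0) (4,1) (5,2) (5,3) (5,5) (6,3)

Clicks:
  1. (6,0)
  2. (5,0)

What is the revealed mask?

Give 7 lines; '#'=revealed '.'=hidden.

Answer: .......
.......
.......
.......
.......
##.....
##.....

Derivation:
Click 1 (6,0) count=0: revealed 4 new [(5,0) (5,1) (6,0) (6,1)] -> total=4
Click 2 (5,0) count=2: revealed 0 new [(none)] -> total=4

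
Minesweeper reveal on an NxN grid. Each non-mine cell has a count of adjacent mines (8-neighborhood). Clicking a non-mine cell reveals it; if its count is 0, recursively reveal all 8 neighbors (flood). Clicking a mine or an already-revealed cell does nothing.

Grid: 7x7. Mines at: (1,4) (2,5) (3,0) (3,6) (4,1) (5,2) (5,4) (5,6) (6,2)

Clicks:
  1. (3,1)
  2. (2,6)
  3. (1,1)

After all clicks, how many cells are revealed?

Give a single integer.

Answer: 21

Derivation:
Click 1 (3,1) count=2: revealed 1 new [(3,1)] -> total=1
Click 2 (2,6) count=2: revealed 1 new [(2,6)] -> total=2
Click 3 (1,1) count=0: revealed 19 new [(0,0) (0,1) (0,2) (0,3) (1,0) (1,1) (1,2) (1,3) (2,0) (2,1) (2,2) (2,3) (2,4) (3,2) (3,3) (3,4) (4,2) (4,3) (4,4)] -> total=21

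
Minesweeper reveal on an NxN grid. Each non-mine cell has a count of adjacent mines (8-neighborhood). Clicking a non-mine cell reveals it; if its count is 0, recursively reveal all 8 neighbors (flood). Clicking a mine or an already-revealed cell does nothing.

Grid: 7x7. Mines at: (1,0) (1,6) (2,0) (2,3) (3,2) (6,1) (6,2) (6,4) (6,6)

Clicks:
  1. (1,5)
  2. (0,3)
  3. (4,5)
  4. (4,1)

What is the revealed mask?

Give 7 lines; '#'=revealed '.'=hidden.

Click 1 (1,5) count=1: revealed 1 new [(1,5)] -> total=1
Click 2 (0,3) count=0: revealed 9 new [(0,1) (0,2) (0,3) (0,4) (0,5) (1,1) (1,2) (1,3) (1,4)] -> total=10
Click 3 (4,5) count=0: revealed 15 new [(2,4) (2,5) (2,6) (3,3) (3,4) (3,5) (3,6) (4,3) (4,4) (4,5) (4,6) (5,3) (5,4) (5,5) (5,6)] -> total=25
Click 4 (4,1) count=1: revealed 1 new [(4,1)] -> total=26

Answer: .#####.
.#####.
....###
...####
.#.####
...####
.......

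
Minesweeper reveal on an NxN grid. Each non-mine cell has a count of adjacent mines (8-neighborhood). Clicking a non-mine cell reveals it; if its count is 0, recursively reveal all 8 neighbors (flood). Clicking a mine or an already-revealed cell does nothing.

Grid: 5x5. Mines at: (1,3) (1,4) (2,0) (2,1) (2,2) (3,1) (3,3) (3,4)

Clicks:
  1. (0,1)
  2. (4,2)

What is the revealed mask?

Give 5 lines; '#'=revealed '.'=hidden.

Answer: ###..
###..
.....
.....
..#..

Derivation:
Click 1 (0,1) count=0: revealed 6 new [(0,0) (0,1) (0,2) (1,0) (1,1) (1,2)] -> total=6
Click 2 (4,2) count=2: revealed 1 new [(4,2)] -> total=7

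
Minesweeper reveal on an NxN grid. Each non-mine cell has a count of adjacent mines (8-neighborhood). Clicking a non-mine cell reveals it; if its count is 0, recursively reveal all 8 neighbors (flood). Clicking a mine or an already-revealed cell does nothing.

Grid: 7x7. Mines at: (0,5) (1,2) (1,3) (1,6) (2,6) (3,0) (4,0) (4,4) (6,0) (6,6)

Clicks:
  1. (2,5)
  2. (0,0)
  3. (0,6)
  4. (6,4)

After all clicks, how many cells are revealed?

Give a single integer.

Answer: 26

Derivation:
Click 1 (2,5) count=2: revealed 1 new [(2,5)] -> total=1
Click 2 (0,0) count=0: revealed 6 new [(0,0) (0,1) (1,0) (1,1) (2,0) (2,1)] -> total=7
Click 3 (0,6) count=2: revealed 1 new [(0,6)] -> total=8
Click 4 (6,4) count=0: revealed 18 new [(2,2) (2,3) (3,1) (3,2) (3,3) (4,1) (4,2) (4,3) (5,1) (5,2) (5,3) (5,4) (5,5) (6,1) (6,2) (6,3) (6,4) (6,5)] -> total=26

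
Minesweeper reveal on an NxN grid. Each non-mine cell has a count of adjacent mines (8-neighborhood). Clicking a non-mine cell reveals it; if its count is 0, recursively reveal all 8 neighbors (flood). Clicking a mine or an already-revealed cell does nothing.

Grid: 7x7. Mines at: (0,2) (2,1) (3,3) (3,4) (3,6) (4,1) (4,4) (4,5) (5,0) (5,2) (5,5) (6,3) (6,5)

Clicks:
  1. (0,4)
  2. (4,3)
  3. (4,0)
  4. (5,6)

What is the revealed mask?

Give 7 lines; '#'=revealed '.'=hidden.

Answer: ...####
...####
...####
.......
#..#...
......#
.......

Derivation:
Click 1 (0,4) count=0: revealed 12 new [(0,3) (0,4) (0,5) (0,6) (1,3) (1,4) (1,5) (1,6) (2,3) (2,4) (2,5) (2,6)] -> total=12
Click 2 (4,3) count=4: revealed 1 new [(4,3)] -> total=13
Click 3 (4,0) count=2: revealed 1 new [(4,0)] -> total=14
Click 4 (5,6) count=3: revealed 1 new [(5,6)] -> total=15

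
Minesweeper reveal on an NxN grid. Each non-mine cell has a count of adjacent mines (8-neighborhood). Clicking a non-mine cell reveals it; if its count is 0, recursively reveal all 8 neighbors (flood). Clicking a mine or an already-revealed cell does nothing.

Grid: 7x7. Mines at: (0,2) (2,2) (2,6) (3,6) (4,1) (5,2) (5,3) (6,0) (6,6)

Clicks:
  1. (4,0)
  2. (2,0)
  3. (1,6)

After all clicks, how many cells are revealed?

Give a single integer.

Answer: 10

Derivation:
Click 1 (4,0) count=1: revealed 1 new [(4,0)] -> total=1
Click 2 (2,0) count=0: revealed 8 new [(0,0) (0,1) (1,0) (1,1) (2,0) (2,1) (3,0) (3,1)] -> total=9
Click 3 (1,6) count=1: revealed 1 new [(1,6)] -> total=10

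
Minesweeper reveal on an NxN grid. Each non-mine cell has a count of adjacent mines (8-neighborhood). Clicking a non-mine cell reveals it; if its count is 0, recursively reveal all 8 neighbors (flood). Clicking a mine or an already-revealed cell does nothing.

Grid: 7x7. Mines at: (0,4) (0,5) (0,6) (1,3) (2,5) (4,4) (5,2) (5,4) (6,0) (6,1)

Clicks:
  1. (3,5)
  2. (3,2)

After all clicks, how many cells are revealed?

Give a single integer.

Answer: 21

Derivation:
Click 1 (3,5) count=2: revealed 1 new [(3,5)] -> total=1
Click 2 (3,2) count=0: revealed 20 new [(0,0) (0,1) (0,2) (1,0) (1,1) (1,2) (2,0) (2,1) (2,2) (2,3) (3,0) (3,1) (3,2) (3,3) (4,0) (4,1) (4,2) (4,3) (5,0) (5,1)] -> total=21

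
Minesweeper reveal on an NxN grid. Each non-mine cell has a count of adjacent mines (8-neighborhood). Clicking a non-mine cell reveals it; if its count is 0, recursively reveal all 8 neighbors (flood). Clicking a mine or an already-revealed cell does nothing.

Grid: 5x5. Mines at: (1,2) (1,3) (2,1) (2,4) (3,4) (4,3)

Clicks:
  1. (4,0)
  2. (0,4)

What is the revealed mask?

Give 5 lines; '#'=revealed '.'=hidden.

Answer: ....#
.....
.....
###..
###..

Derivation:
Click 1 (4,0) count=0: revealed 6 new [(3,0) (3,1) (3,2) (4,0) (4,1) (4,2)] -> total=6
Click 2 (0,4) count=1: revealed 1 new [(0,4)] -> total=7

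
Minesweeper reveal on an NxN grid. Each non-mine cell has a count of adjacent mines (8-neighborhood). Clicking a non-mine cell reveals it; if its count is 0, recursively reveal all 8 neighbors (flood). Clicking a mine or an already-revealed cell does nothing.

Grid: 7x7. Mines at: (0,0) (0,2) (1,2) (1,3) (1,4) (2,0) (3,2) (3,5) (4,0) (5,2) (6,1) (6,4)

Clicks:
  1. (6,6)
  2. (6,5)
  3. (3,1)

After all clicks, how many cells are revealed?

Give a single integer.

Click 1 (6,6) count=0: revealed 6 new [(4,5) (4,6) (5,5) (5,6) (6,5) (6,6)] -> total=6
Click 2 (6,5) count=1: revealed 0 new [(none)] -> total=6
Click 3 (3,1) count=3: revealed 1 new [(3,1)] -> total=7

Answer: 7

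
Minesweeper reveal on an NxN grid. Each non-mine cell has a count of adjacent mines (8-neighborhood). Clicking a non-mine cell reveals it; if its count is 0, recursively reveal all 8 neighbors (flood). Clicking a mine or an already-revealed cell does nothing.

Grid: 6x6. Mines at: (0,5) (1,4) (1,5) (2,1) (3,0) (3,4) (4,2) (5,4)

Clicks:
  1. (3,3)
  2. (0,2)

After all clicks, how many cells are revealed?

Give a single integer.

Click 1 (3,3) count=2: revealed 1 new [(3,3)] -> total=1
Click 2 (0,2) count=0: revealed 8 new [(0,0) (0,1) (0,2) (0,3) (1,0) (1,1) (1,2) (1,3)] -> total=9

Answer: 9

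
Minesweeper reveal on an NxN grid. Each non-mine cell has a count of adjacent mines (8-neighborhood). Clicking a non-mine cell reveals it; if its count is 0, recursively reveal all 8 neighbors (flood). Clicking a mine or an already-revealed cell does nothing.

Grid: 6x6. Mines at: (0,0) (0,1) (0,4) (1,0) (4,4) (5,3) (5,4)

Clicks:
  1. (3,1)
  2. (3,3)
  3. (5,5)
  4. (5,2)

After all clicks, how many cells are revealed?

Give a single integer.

Click 1 (3,1) count=0: revealed 24 new [(1,1) (1,2) (1,3) (1,4) (1,5) (2,0) (2,1) (2,2) (2,3) (2,4) (2,5) (3,0) (3,1) (3,2) (3,3) (3,4) (3,5) (4,0) (4,1) (4,2) (4,3) (5,0) (5,1) (5,2)] -> total=24
Click 2 (3,3) count=1: revealed 0 new [(none)] -> total=24
Click 3 (5,5) count=2: revealed 1 new [(5,5)] -> total=25
Click 4 (5,2) count=1: revealed 0 new [(none)] -> total=25

Answer: 25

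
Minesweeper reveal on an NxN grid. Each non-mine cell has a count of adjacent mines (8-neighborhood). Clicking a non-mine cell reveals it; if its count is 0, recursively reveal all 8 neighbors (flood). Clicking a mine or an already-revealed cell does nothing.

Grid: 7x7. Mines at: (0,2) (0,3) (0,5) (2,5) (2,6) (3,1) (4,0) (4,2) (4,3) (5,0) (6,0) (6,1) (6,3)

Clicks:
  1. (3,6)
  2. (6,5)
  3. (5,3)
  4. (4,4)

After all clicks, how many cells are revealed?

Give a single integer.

Click 1 (3,6) count=2: revealed 1 new [(3,6)] -> total=1
Click 2 (6,5) count=0: revealed 11 new [(3,4) (3,5) (4,4) (4,5) (4,6) (5,4) (5,5) (5,6) (6,4) (6,5) (6,6)] -> total=12
Click 3 (5,3) count=3: revealed 1 new [(5,3)] -> total=13
Click 4 (4,4) count=1: revealed 0 new [(none)] -> total=13

Answer: 13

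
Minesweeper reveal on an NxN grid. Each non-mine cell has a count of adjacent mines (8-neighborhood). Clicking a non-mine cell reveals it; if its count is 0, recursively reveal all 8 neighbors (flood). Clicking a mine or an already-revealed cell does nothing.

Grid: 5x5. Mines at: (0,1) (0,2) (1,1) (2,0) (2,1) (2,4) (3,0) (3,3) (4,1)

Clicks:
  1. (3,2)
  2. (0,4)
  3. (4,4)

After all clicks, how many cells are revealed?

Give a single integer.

Answer: 6

Derivation:
Click 1 (3,2) count=3: revealed 1 new [(3,2)] -> total=1
Click 2 (0,4) count=0: revealed 4 new [(0,3) (0,4) (1,3) (1,4)] -> total=5
Click 3 (4,4) count=1: revealed 1 new [(4,4)] -> total=6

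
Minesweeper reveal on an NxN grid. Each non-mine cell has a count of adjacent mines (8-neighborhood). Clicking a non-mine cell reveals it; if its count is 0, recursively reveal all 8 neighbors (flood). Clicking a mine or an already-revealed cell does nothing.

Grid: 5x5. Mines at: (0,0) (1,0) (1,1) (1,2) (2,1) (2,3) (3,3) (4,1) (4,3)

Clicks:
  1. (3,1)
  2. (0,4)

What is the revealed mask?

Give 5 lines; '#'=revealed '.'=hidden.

Click 1 (3,1) count=2: revealed 1 new [(3,1)] -> total=1
Click 2 (0,4) count=0: revealed 4 new [(0,3) (0,4) (1,3) (1,4)] -> total=5

Answer: ...##
...##
.....
.#...
.....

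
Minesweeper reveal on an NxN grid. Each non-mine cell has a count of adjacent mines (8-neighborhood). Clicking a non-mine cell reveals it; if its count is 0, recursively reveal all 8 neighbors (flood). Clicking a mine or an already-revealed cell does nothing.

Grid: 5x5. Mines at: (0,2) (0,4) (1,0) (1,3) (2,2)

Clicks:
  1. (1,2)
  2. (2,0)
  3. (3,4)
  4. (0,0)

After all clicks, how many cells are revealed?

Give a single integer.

Answer: 16

Derivation:
Click 1 (1,2) count=3: revealed 1 new [(1,2)] -> total=1
Click 2 (2,0) count=1: revealed 1 new [(2,0)] -> total=2
Click 3 (3,4) count=0: revealed 13 new [(2,1) (2,3) (2,4) (3,0) (3,1) (3,2) (3,3) (3,4) (4,0) (4,1) (4,2) (4,3) (4,4)] -> total=15
Click 4 (0,0) count=1: revealed 1 new [(0,0)] -> total=16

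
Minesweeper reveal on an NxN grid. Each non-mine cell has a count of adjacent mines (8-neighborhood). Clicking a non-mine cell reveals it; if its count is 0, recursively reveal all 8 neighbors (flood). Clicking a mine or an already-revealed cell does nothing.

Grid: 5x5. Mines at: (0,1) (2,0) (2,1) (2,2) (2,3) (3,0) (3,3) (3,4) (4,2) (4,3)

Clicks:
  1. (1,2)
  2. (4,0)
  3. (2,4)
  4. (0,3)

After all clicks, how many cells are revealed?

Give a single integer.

Answer: 8

Derivation:
Click 1 (1,2) count=4: revealed 1 new [(1,2)] -> total=1
Click 2 (4,0) count=1: revealed 1 new [(4,0)] -> total=2
Click 3 (2,4) count=3: revealed 1 new [(2,4)] -> total=3
Click 4 (0,3) count=0: revealed 5 new [(0,2) (0,3) (0,4) (1,3) (1,4)] -> total=8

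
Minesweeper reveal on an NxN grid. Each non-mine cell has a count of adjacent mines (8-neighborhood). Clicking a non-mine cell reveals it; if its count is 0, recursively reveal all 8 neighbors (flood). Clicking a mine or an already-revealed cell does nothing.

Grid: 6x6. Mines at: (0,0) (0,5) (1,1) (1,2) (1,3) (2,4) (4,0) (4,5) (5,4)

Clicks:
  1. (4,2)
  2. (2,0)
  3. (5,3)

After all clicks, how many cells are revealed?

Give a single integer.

Click 1 (4,2) count=0: revealed 12 new [(2,1) (2,2) (2,3) (3,1) (3,2) (3,3) (4,1) (4,2) (4,3) (5,1) (5,2) (5,3)] -> total=12
Click 2 (2,0) count=1: revealed 1 new [(2,0)] -> total=13
Click 3 (5,3) count=1: revealed 0 new [(none)] -> total=13

Answer: 13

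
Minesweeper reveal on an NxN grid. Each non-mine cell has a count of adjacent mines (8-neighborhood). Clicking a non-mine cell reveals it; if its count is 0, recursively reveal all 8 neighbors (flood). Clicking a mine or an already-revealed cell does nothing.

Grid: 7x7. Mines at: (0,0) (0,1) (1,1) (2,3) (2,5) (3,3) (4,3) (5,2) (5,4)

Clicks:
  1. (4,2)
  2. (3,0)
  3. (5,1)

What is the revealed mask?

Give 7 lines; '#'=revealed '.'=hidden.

Answer: .......
.......
###....
###....
###....
##.....
##.....

Derivation:
Click 1 (4,2) count=3: revealed 1 new [(4,2)] -> total=1
Click 2 (3,0) count=0: revealed 12 new [(2,0) (2,1) (2,2) (3,0) (3,1) (3,2) (4,0) (4,1) (5,0) (5,1) (6,0) (6,1)] -> total=13
Click 3 (5,1) count=1: revealed 0 new [(none)] -> total=13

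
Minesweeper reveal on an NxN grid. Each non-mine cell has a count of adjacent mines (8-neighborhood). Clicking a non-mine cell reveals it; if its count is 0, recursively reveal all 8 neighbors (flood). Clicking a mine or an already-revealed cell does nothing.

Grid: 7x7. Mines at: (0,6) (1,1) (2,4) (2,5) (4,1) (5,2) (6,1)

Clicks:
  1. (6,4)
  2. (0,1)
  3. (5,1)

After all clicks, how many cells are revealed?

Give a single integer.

Click 1 (6,4) count=0: revealed 16 new [(3,3) (3,4) (3,5) (3,6) (4,3) (4,4) (4,5) (4,6) (5,3) (5,4) (5,5) (5,6) (6,3) (6,4) (6,5) (6,6)] -> total=16
Click 2 (0,1) count=1: revealed 1 new [(0,1)] -> total=17
Click 3 (5,1) count=3: revealed 1 new [(5,1)] -> total=18

Answer: 18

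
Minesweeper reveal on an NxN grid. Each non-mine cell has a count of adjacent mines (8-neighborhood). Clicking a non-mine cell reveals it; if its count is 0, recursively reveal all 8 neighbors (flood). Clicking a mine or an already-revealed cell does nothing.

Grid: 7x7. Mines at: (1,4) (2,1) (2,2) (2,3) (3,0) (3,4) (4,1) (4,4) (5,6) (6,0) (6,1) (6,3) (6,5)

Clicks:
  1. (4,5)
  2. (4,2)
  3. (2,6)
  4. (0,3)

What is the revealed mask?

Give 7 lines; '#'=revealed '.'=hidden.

Answer: ...#.##
.....##
.....##
.....##
..#..##
.......
.......

Derivation:
Click 1 (4,5) count=3: revealed 1 new [(4,5)] -> total=1
Click 2 (4,2) count=1: revealed 1 new [(4,2)] -> total=2
Click 3 (2,6) count=0: revealed 9 new [(0,5) (0,6) (1,5) (1,6) (2,5) (2,6) (3,5) (3,6) (4,6)] -> total=11
Click 4 (0,3) count=1: revealed 1 new [(0,3)] -> total=12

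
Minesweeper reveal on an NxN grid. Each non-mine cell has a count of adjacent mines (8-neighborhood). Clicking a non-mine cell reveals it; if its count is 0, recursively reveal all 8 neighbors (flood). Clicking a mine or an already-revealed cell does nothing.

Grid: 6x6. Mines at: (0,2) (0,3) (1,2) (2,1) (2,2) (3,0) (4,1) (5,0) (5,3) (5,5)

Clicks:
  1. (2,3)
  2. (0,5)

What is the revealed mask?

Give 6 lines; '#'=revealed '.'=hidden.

Answer: ....##
...###
...###
...###
...###
......

Derivation:
Click 1 (2,3) count=2: revealed 1 new [(2,3)] -> total=1
Click 2 (0,5) count=0: revealed 13 new [(0,4) (0,5) (1,3) (1,4) (1,5) (2,4) (2,5) (3,3) (3,4) (3,5) (4,3) (4,4) (4,5)] -> total=14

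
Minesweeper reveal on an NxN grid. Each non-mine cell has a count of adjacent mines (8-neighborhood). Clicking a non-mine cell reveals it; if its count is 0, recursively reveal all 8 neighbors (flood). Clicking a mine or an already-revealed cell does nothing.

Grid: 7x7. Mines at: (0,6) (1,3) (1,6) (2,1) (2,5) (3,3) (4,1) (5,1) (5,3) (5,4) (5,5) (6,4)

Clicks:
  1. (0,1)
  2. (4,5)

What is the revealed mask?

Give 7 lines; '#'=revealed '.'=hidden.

Answer: ###....
###....
.......
.......
.....#.
.......
.......

Derivation:
Click 1 (0,1) count=0: revealed 6 new [(0,0) (0,1) (0,2) (1,0) (1,1) (1,2)] -> total=6
Click 2 (4,5) count=2: revealed 1 new [(4,5)] -> total=7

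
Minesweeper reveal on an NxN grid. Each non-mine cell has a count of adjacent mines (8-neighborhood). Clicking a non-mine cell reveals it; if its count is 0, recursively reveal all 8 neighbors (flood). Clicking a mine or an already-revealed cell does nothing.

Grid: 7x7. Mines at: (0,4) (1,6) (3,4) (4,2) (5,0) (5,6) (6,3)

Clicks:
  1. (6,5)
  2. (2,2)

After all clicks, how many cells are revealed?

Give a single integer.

Answer: 19

Derivation:
Click 1 (6,5) count=1: revealed 1 new [(6,5)] -> total=1
Click 2 (2,2) count=0: revealed 18 new [(0,0) (0,1) (0,2) (0,3) (1,0) (1,1) (1,2) (1,3) (2,0) (2,1) (2,2) (2,3) (3,0) (3,1) (3,2) (3,3) (4,0) (4,1)] -> total=19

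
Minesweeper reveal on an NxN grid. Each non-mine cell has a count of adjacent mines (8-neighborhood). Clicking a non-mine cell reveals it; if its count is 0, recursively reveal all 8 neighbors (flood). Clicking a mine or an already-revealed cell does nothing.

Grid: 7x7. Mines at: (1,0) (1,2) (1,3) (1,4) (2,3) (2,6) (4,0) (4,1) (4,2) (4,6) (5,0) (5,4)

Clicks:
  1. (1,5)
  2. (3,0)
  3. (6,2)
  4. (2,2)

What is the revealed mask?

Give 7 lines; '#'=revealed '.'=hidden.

Click 1 (1,5) count=2: revealed 1 new [(1,5)] -> total=1
Click 2 (3,0) count=2: revealed 1 new [(3,0)] -> total=2
Click 3 (6,2) count=0: revealed 6 new [(5,1) (5,2) (5,3) (6,1) (6,2) (6,3)] -> total=8
Click 4 (2,2) count=3: revealed 1 new [(2,2)] -> total=9

Answer: .......
.....#.
..#....
#......
.......
.###...
.###...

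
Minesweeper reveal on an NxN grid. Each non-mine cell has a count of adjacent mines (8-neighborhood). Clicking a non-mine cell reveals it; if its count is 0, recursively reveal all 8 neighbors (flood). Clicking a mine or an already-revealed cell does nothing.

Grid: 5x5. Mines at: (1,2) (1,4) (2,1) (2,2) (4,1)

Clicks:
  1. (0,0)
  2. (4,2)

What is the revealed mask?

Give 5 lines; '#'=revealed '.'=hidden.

Answer: ##...
##...
.....
.....
..#..

Derivation:
Click 1 (0,0) count=0: revealed 4 new [(0,0) (0,1) (1,0) (1,1)] -> total=4
Click 2 (4,2) count=1: revealed 1 new [(4,2)] -> total=5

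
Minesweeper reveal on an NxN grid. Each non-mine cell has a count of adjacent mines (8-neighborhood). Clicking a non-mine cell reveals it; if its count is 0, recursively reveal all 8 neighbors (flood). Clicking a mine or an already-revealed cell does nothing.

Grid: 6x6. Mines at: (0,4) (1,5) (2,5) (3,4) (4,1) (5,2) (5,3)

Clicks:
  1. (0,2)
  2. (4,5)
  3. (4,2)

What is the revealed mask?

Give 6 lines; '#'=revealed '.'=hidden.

Click 1 (0,2) count=0: revealed 16 new [(0,0) (0,1) (0,2) (0,3) (1,0) (1,1) (1,2) (1,3) (2,0) (2,1) (2,2) (2,3) (3,0) (3,1) (3,2) (3,3)] -> total=16
Click 2 (4,5) count=1: revealed 1 new [(4,5)] -> total=17
Click 3 (4,2) count=3: revealed 1 new [(4,2)] -> total=18

Answer: ####..
####..
####..
####..
..#..#
......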